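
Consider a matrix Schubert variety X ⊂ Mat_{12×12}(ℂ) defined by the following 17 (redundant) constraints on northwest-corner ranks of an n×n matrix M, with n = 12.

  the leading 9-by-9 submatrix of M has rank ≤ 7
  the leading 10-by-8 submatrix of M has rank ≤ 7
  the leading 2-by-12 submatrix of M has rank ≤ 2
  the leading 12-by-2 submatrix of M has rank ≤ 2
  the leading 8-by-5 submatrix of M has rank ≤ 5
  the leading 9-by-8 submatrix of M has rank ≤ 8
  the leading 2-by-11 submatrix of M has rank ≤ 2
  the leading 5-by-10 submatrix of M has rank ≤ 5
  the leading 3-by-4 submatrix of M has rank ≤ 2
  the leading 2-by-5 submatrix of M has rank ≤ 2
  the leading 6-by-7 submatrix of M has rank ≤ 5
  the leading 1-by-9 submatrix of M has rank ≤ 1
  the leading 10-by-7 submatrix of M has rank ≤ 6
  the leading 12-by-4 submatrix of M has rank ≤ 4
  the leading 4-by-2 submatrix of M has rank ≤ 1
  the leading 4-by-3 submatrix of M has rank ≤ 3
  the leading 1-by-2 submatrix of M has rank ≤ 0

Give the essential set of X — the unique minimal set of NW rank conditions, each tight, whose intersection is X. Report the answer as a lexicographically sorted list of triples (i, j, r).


Reconstructing r_w from the 17 given conditions:

  i=1: 0, 0, 1, 1, 1, 1, 1, 1, 1, 1, 1, 1
  i=2: 1, 1, 2, 2, 2, 2, 2, 2, 2, 2, 2, 2
  i=3: 1, 1, 2, 2, 3, 3, 3, 3, 3, 3, 3, 3
  i=4: 1, 1, 2, 3, 4, 4, 4, 4, 4, 4, 4, 4
  i=5: 1, 2, 3, 4, 5, 5, 5, 5, 5, 5, 5, 5
  i=6: 1, 2, 3, 4, 5, 5, 5, 6, 6, 6, 6, 6
  i=7: 1, 2, 3, 4, 5, 6, 6, 7, 7, 7, 7, 7
  i=8: 1, 2, 3, 4, 5, 6, 6, 7, 7, 8, 8, 8
  i=9: 1, 2, 3, 4, 5, 6, 6, 7, 7, 8, 9, 9
  i=10: 1, 2, 3, 4, 5, 6, 6, 7, 8, 9, 10, 10
  i=11: 1, 2, 3, 4, 5, 6, 7, 8, 9, 10, 11, 11
  i=12: 1, 2, 3, 4, 5, 6, 7, 8, 9, 10, 11, 12

the unique w with this rank table is (3, 1, 5, 4, 2, 8, 6, 10, 11, 9, 7, 12).

Rothe diagram D(w) (12 cells), 6 SE-corners (essential conditions):

[(1, 2, 0), (3, 4, 2), (4, 2, 1), (6, 7, 5), (9, 9, 7), (10, 7, 6)]


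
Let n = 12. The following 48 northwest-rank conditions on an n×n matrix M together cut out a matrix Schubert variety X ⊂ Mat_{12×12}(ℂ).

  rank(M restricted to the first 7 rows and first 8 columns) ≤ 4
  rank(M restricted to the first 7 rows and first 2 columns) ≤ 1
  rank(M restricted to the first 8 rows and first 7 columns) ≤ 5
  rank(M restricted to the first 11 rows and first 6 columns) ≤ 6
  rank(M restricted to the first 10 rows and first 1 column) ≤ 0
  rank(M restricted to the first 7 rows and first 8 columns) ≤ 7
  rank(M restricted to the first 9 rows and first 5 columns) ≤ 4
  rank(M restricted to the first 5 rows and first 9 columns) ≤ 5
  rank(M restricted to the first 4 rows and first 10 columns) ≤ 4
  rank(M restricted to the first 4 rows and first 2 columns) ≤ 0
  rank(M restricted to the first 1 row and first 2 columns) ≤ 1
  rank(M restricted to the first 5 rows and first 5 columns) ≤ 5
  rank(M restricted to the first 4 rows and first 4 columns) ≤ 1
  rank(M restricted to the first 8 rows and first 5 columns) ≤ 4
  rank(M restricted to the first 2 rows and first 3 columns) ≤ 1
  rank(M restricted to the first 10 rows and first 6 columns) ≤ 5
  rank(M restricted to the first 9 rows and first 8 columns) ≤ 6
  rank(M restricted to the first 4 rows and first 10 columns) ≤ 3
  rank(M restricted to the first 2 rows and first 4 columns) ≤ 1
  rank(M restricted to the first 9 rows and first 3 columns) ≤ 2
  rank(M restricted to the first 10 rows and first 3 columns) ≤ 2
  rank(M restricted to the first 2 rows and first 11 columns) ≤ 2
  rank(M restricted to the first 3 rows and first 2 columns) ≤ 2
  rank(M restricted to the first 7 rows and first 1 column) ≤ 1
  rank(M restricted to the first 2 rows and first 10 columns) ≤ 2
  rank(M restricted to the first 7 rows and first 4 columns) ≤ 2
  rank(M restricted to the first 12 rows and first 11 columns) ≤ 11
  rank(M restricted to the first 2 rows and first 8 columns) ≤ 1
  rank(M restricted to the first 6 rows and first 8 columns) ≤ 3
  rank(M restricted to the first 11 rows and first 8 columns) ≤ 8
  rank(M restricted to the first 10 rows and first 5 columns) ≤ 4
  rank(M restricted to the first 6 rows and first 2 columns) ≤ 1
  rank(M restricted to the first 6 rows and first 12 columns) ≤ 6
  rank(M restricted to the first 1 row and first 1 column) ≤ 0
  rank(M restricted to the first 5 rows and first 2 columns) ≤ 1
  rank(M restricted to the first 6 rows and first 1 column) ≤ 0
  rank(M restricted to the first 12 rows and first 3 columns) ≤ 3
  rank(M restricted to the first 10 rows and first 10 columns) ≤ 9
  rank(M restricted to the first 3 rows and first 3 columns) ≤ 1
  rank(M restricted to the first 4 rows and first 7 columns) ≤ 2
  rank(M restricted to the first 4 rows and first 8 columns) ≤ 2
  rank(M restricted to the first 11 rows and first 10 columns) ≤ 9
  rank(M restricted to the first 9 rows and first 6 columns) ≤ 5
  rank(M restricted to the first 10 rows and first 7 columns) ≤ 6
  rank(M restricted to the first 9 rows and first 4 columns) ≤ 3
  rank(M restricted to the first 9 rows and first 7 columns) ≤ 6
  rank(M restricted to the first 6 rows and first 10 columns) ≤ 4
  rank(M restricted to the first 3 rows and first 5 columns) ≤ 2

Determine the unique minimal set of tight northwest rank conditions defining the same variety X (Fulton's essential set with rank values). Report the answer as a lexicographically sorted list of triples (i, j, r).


Rank table r_w(12×12) implied by the 48 constraints:

  R[1]: 0, 0, 1, 1, 1, 1, 1, 1, 1, 1, 1, 1
  R[2]: 0, 0, 1, 1, 1, 1, 1, 1, 2, 2, 2, 2
  R[3]: 0, 0, 1, 1, 2, 2, 2, 2, 3, 3, 3, 3
  R[4]: 0, 0, 1, 1, 2, 2, 2, 2, 3, 3, 4, 4
  R[5]: 0, 1, 2, 2, 3, 3, 3, 3, 4, 4, 5, 5
  R[6]: 0, 1, 2, 2, 3, 3, 3, 3, 4, 4, 5, 6
  R[7]: 0, 1, 2, 2, 3, 4, 4, 4, 5, 5, 6, 7
  R[8]: 0, 1, 2, 3, 4, 5, 5, 5, 6, 6, 7, 8
  R[9]: 0, 1, 2, 3, 4, 5, 6, 6, 7, 7, 8, 9
  R[10]: 0, 1, 2, 3, 4, 5, 6, 7, 8, 8, 9, 10
  R[11]: 1, 2, 3, 4, 5, 6, 7, 8, 9, 9, 10, 11
  R[12]: 1, 2, 3, 4, 5, 6, 7, 8, 9, 10, 11, 12

hence w(1..12) = (3, 9, 5, 11, 2, 12, 6, 4, 7, 8, 1, 10).

Fulton essential set (9 of the 31 Rothe cells):

[(2, 8, 1), (4, 2, 0), (4, 4, 1), (4, 8, 2), (4, 10, 3), (6, 8, 3), (6, 10, 4), (7, 4, 2), (10, 1, 0)]


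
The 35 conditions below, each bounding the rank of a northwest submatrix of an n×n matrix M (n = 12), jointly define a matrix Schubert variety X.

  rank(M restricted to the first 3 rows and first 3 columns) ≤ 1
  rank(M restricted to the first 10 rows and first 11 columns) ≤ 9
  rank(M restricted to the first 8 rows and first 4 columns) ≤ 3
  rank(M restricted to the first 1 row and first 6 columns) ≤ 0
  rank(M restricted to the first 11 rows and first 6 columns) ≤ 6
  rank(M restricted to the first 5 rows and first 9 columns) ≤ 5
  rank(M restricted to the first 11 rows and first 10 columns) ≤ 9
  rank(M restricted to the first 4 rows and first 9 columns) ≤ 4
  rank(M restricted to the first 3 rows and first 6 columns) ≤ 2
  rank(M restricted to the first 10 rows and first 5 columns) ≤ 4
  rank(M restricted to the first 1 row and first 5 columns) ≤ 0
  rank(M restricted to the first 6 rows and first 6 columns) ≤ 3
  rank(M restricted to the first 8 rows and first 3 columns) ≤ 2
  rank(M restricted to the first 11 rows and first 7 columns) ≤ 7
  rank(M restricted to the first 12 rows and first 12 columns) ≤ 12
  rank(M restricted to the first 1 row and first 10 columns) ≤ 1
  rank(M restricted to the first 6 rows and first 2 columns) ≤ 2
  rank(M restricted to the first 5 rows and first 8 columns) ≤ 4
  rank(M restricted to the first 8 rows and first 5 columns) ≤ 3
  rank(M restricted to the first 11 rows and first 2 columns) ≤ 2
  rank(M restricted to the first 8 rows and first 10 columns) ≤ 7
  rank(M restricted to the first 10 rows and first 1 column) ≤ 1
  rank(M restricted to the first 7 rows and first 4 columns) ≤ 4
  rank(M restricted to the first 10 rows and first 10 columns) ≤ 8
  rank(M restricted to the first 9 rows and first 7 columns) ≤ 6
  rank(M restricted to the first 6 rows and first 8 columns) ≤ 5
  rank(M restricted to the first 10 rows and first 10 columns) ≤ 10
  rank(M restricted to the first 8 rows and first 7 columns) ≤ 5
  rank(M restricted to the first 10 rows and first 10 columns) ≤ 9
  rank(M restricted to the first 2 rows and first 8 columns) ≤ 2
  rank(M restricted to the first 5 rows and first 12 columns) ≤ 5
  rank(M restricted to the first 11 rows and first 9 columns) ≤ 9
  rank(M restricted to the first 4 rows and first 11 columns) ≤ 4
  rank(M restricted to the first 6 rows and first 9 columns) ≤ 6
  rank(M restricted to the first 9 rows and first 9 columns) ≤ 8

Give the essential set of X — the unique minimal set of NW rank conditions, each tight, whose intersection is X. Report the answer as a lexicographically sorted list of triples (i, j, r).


Rank table r_w(12×12) implied by the 35 constraints:

  row 1: 0  0  0  0  0  0  1  1  1  1  1  1
  row 2: 1  1  1  1  1  1  2  2  2  2  2  2
  row 3: 1  1  1  2  2  2  3  3  3  3  3  3
  row 4: 1  2  2  3  3  3  4  4  4  4  4  4
  row 5: 1  2  2  3  3  3  4  4  5  5  5  5
  row 6: 1  2  2  3  3  3  4  5  6  6  6  6
  row 7: 1  2  2  3  3  4  5  6  7  7  7  7
  row 8: 1  2  2  3  3  4  5  6  7  7  8  8
  row 9: 1  2  3  4  4  5  6  7  8  8  9  9
  row 10: 1  2  3  4  4  5  6  7  8  8  9  10
  row 11: 1  2  3  4  5  6  7  8  9  9  10  11
  row 12: 1  2  3  4  5  6  7  8  9  10  11  12

giving w = (7, 1, 4, 2, 9, 8, 6, 11, 3, 12, 5, 10) via Δ²R.

|D(w)|=22, |Ess(w)|=9:

[(1, 6, 0), (3, 3, 1), (5, 8, 4), (6, 6, 3), (8, 3, 2), (8, 5, 3), (8, 10, 7), (10, 5, 4), (10, 10, 8)]


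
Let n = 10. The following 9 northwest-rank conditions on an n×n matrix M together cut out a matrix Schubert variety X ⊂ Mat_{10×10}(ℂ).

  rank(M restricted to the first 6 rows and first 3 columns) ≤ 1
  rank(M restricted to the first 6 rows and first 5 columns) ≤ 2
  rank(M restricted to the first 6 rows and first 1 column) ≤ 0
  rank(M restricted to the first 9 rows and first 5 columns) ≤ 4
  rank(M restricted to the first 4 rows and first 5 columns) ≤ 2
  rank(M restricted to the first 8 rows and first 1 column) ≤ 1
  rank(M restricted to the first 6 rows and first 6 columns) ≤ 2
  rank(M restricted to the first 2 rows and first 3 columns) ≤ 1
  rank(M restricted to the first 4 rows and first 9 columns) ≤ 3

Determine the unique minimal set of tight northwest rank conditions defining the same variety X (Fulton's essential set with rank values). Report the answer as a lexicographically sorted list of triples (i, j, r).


Reconstructing r_w from the 9 given conditions:

  row 1: 0 1 1 1 1 1 1 1 1 1
  row 2: 0 1 1 2 2 2 2 2 2 2
  row 3: 0 1 1 2 2 2 3 3 3 3
  row 4: 0 1 1 2 2 2 3 3 3 4
  row 5: 0 1 1 2 2 2 3 4 4 5
  row 6: 0 1 1 2 2 2 3 4 5 6
  row 7: 1 2 2 3 3 3 4 5 6 7
  row 8: 1 2 3 4 4 4 5 6 7 8
  row 9: 1 2 3 4 4 5 6 7 8 9
  row 10: 1 2 3 4 5 6 7 8 9 10

the unique w with this rank table is (2, 4, 7, 10, 8, 9, 1, 3, 6, 5).

Fulton essential set (5 of the 22 Rothe cells):

[(4, 9, 3), (6, 1, 0), (6, 3, 1), (6, 6, 2), (9, 5, 4)]


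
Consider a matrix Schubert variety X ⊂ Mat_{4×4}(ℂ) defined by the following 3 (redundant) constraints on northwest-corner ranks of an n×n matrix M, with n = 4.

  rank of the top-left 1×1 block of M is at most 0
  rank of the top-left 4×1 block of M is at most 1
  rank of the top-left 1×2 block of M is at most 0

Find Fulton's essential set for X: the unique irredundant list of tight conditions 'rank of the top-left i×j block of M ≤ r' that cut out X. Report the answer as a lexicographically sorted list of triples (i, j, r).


Recovering R(i,j) via the rank-extension bound from the 3 conditions:

  R[1]: 0  0  1  1
  R[2]: 1  1  2  2
  R[3]: 1  2  3  3
  R[4]: 1  2  3  4

hence w(1..4) = (3, 1, 2, 4).

Fulton essential set (1 of the 2 Rothe cells):

[(1, 2, 0)]


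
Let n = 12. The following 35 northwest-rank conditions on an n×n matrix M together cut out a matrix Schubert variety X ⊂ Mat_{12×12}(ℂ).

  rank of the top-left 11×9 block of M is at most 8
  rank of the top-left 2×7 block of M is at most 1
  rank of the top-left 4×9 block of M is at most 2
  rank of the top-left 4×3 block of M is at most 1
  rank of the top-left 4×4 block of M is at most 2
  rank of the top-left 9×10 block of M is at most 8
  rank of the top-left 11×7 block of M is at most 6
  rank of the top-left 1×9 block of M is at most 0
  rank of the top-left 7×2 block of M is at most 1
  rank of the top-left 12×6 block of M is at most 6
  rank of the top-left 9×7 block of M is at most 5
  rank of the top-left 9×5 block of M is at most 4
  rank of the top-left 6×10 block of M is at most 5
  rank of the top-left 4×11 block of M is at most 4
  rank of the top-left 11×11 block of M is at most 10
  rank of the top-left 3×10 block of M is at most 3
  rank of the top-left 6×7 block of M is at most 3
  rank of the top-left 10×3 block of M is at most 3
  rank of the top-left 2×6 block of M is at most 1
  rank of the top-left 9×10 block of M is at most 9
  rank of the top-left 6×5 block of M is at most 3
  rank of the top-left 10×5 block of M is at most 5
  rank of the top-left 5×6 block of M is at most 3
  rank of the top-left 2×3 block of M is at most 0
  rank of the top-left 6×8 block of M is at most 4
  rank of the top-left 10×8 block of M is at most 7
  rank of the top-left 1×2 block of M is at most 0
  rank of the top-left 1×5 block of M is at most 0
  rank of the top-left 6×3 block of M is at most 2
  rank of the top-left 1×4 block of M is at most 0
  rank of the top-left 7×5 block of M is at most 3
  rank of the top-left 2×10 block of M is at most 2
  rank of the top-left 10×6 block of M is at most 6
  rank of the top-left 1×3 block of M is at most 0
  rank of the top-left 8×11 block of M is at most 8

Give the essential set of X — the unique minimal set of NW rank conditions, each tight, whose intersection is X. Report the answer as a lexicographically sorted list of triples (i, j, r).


Reconstructing r_w from the 35 given conditions:

  0 0 0 0 0 0 0 0 0 1 1 1
  0 0 0 1 1 1 1 1 1 2 2 2
  1 1 1 2 2 2 2 2 2 3 3 3
  1 1 1 2 2 2 2 2 2 3 4 4
  1 1 2 3 3 3 3 3 3 4 5 5
  1 1 2 3 3 3 3 4 4 5 6 6
  1 1 2 3 3 4 4 5 5 6 7 7
  1 2 3 4 4 5 5 6 6 7 8 8
  1 2 3 4 4 5 5 6 7 8 9 9
  1 2 3 4 5 6 6 7 8 9 10 10
  1 2 3 4 5 6 6 7 8 9 10 11
  1 2 3 4 5 6 7 8 9 10 11 12

reading off 1-entries of Δ²R: w = (10, 4, 1, 11, 3, 8, 6, 2, 9, 5, 12, 7).

10 SE-corners of the 29-cell Rothe diagram give Ess(w):

[(1, 9, 0), (2, 3, 0), (4, 3, 1), (4, 9, 2), (6, 7, 3), (7, 2, 1), (7, 5, 3), (9, 5, 4), (9, 7, 5), (11, 7, 6)]


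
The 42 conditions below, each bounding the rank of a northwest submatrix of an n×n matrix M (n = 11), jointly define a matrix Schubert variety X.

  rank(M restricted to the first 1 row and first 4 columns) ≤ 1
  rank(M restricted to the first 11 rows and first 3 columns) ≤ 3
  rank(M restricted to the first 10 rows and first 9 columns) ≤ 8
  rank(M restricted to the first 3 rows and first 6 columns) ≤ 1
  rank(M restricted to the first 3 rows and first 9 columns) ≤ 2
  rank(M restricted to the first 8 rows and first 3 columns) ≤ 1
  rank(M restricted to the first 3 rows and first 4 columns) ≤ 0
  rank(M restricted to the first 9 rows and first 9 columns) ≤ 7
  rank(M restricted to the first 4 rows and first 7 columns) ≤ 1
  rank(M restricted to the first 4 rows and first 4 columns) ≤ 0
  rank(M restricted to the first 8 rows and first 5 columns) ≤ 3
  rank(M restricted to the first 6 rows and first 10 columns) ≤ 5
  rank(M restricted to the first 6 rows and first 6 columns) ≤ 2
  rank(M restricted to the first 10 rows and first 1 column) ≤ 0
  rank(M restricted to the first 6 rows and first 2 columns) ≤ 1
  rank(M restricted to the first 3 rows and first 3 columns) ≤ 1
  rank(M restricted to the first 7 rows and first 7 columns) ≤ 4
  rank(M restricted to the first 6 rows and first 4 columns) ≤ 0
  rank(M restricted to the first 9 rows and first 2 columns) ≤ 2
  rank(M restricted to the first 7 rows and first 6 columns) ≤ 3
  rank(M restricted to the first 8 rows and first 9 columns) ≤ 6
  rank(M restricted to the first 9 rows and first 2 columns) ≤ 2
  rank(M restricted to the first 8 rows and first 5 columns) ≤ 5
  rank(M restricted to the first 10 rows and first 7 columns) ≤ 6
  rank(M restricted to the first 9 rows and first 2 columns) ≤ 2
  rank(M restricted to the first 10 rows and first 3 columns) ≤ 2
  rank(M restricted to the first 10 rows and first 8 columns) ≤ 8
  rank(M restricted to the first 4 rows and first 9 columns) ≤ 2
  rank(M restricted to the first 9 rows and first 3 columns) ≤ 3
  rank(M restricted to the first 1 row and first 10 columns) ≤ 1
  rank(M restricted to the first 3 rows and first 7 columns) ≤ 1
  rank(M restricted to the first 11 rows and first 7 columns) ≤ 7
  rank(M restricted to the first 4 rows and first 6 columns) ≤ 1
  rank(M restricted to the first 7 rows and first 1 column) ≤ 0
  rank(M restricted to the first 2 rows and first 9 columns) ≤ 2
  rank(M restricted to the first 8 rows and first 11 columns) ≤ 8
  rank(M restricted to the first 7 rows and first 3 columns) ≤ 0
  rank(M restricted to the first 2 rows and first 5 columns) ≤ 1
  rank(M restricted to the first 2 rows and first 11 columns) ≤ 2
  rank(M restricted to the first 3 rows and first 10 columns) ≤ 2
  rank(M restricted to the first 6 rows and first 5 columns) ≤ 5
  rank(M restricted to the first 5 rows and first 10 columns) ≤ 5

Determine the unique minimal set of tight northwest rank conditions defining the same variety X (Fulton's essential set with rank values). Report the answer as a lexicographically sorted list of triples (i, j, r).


Reconstructing r_w from the 42 given conditions:

  0 | 0 | 0 | 0 | 1 | 1 | 1 | 1 | 1 | 1 | 1
  0 | 0 | 0 | 0 | 1 | 1 | 1 | 2 | 2 | 2 | 2
  0 | 0 | 0 | 0 | 1 | 1 | 1 | 2 | 2 | 2 | 3
  0 | 0 | 0 | 0 | 1 | 1 | 1 | 2 | 2 | 3 | 4
  0 | 0 | 0 | 0 | 1 | 2 | 2 | 3 | 3 | 4 | 5
  0 | 0 | 0 | 0 | 1 | 2 | 3 | 4 | 4 | 5 | 6
  0 | 0 | 0 | 1 | 2 | 3 | 4 | 5 | 5 | 6 | 7
  0 | 1 | 1 | 2 | 3 | 4 | 5 | 6 | 6 | 7 | 8
  0 | 1 | 2 | 3 | 4 | 5 | 6 | 7 | 7 | 8 | 9
  0 | 1 | 2 | 3 | 4 | 5 | 6 | 7 | 8 | 9 | 10
  1 | 2 | 3 | 4 | 5 | 6 | 7 | 8 | 9 | 10 | 11

hence w(1..11) = (5, 8, 11, 10, 6, 7, 4, 2, 3, 9, 1).

ℓ(w)=39; the 6 essential cells (i,j,r):

[(3, 10, 2), (4, 7, 1), (4, 9, 2), (6, 4, 0), (7, 3, 0), (10, 1, 0)]


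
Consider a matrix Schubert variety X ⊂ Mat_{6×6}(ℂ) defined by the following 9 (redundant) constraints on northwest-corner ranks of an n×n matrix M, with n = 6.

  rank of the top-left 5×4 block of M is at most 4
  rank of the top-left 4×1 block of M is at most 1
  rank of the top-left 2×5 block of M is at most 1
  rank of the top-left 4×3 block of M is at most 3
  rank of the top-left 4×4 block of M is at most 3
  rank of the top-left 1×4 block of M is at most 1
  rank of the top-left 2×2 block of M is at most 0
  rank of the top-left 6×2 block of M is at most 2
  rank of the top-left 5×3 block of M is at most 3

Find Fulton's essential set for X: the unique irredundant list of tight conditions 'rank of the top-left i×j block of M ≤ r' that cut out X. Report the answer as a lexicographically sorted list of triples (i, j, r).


Recovering R(i,j) via the rank-extension bound from the 9 conditions:

  i=1: 0 0 1 1 1 1
  i=2: 0 0 1 1 1 2
  i=3: 1 1 2 2 2 3
  i=4: 1 2 3 3 3 4
  i=5: 1 2 3 4 4 5
  i=6: 1 2 3 4 5 6

the unique w with this rank table is (3, 6, 1, 2, 4, 5).

D(w) has 6 cells with 2 SE-corners; essential set:

[(2, 2, 0), (2, 5, 1)]


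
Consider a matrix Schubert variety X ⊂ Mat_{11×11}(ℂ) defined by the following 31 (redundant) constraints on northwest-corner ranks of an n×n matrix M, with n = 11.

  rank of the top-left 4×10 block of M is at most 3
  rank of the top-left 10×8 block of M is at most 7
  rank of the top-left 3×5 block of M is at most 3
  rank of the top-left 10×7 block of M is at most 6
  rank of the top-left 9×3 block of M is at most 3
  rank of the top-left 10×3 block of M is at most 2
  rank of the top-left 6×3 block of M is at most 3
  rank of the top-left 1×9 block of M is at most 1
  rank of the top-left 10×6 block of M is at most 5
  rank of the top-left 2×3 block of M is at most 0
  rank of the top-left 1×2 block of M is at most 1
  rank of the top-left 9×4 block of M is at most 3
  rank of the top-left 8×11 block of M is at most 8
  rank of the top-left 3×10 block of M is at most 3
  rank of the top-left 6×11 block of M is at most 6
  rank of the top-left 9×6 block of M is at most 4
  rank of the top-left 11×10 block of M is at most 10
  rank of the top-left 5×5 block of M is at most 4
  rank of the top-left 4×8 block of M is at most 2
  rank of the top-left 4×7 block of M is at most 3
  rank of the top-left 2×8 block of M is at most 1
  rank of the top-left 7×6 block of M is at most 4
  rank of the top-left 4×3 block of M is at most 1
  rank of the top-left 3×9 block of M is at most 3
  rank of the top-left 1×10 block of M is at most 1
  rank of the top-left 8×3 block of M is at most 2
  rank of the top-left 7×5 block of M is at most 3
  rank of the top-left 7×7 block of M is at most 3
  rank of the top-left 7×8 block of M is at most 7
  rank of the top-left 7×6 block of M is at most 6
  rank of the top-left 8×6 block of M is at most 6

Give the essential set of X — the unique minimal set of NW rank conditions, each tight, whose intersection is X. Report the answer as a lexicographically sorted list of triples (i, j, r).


The tightest implied rank at each (i,j), from the 31 conditions:

  0 | 0 | 0 | 1 | 1 | 1 | 1 | 1 | 1 | 1 | 1
  0 | 0 | 0 | 1 | 1 | 1 | 1 | 1 | 2 | 2 | 2
  1 | 1 | 1 | 2 | 2 | 2 | 2 | 2 | 3 | 3 | 3
  1 | 1 | 1 | 2 | 2 | 2 | 2 | 2 | 3 | 3 | 4
  1 | 2 | 2 | 3 | 3 | 3 | 3 | 3 | 4 | 4 | 5
  1 | 2 | 2 | 3 | 3 | 3 | 3 | 4 | 5 | 5 | 6
  1 | 2 | 2 | 3 | 3 | 3 | 3 | 4 | 5 | 6 | 7
  1 | 2 | 2 | 3 | 4 | 4 | 4 | 5 | 6 | 7 | 8
  1 | 2 | 2 | 3 | 4 | 4 | 5 | 6 | 7 | 8 | 9
  1 | 2 | 2 | 3 | 4 | 5 | 6 | 7 | 8 | 9 | 10
  1 | 2 | 3 | 4 | 5 | 6 | 7 | 8 | 9 | 10 | 11

second differences of R give the permutation w = (4, 9, 1, 11, 2, 8, 10, 5, 7, 6, 3).

|D(w)|=29, |Ess(w)|=8:

[(2, 3, 0), (2, 8, 1), (4, 3, 1), (4, 8, 2), (4, 10, 3), (7, 7, 3), (9, 6, 4), (10, 3, 2)]


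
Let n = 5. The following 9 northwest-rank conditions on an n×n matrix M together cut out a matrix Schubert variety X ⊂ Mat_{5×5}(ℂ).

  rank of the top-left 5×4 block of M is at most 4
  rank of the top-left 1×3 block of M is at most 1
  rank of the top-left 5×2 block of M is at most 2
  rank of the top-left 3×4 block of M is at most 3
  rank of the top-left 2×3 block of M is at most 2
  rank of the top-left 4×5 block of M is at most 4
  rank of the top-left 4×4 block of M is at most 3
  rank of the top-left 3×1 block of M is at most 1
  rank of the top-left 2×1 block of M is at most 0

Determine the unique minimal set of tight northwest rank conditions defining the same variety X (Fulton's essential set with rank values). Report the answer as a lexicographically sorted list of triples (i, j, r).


Rank table r_w(5×5) implied by the 9 constraints:

  row 1: 0, 1, 1, 1, 1
  row 2: 0, 1, 2, 2, 2
  row 3: 1, 2, 3, 3, 3
  row 4: 1, 2, 3, 3, 4
  row 5: 1, 2, 3, 4, 5

the unique w with this rank table is (2, 3, 1, 5, 4).

2 SE-corners of the 3-cell Rothe diagram give Ess(w):

[(2, 1, 0), (4, 4, 3)]


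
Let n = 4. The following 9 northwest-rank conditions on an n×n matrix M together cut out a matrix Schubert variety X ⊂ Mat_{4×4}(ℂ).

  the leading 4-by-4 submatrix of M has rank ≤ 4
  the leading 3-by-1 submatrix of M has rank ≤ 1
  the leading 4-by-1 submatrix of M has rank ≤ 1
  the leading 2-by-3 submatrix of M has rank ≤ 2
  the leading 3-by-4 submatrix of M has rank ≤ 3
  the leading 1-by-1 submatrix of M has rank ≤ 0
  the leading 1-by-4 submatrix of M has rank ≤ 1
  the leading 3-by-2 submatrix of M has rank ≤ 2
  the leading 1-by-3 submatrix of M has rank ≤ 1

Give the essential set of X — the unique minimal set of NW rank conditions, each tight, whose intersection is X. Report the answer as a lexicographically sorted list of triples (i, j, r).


Reconstructing r_w from the 9 given conditions:

  0 | 1 | 1 | 1
  1 | 2 | 2 | 2
  1 | 2 | 3 | 3
  1 | 2 | 3 | 4

so w = (2, 1, 3, 4).

ℓ(w)=1; the 1 essential cell (i,j,r):

[(1, 1, 0)]


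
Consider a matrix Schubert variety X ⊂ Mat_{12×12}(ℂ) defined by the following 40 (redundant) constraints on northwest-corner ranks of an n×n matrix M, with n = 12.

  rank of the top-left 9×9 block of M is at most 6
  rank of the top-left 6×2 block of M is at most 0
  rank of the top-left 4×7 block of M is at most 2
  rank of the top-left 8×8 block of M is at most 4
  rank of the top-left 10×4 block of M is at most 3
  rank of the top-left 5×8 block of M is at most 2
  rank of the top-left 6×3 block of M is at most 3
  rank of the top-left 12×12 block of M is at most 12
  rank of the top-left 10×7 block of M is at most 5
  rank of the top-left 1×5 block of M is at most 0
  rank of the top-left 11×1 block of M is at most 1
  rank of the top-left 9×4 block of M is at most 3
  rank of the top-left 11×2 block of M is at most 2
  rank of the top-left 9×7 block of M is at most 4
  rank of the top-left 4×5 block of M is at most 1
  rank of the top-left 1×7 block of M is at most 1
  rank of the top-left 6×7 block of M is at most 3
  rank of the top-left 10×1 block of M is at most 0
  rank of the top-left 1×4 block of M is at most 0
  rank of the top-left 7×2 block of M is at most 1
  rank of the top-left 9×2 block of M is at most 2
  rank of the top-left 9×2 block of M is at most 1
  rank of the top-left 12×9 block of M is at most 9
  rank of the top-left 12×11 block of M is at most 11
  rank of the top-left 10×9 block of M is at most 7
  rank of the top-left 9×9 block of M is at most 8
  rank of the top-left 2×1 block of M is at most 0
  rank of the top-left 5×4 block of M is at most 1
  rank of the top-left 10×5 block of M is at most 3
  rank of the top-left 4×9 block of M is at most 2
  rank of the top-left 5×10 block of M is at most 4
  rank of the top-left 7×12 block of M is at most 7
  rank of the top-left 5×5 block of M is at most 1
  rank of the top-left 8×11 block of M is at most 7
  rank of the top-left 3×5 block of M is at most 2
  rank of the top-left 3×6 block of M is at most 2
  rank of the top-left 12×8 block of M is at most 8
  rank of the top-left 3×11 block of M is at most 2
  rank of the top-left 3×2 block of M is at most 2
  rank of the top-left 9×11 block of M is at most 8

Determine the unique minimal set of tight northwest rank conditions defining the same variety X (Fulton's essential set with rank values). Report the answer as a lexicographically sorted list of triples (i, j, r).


Recovering R(i,j) via the rank-extension bound from the 40 conditions:

  R[1]: 0 0 0 0 0 1 1 1 1 1 1 1
  R[2]: 0 0 1 1 1 2 2 2 2 2 2 2
  R[3]: 0 0 1 1 1 2 2 2 2 2 2 3
  R[4]: 0 0 1 1 1 2 2 2 2 3 3 4
  R[5]: 0 0 1 1 1 2 2 2 3 4 4 5
  R[6]: 0 0 1 2 2 3 3 3 4 5 5 6
  R[7]: 0 1 2 3 3 4 4 4 5 6 6 7
  R[8]: 0 1 2 3 3 4 4 4 5 6 7 8
  R[9]: 0 1 2 3 3 4 4 5 6 7 8 9
  R[10]: 0 1 2 3 3 4 5 6 7 8 9 10
  R[11]: 1 2 3 4 4 5 6 7 8 9 10 11
  R[12]: 1 2 3 4 5 6 7 8 9 10 11 12

reading off 1-entries of Δ²R: w = (6, 3, 12, 10, 9, 4, 2, 11, 8, 7, 1, 5).

10 SE-corners of the 41-cell Rothe diagram give Ess(w):

[(1, 5, 0), (3, 11, 2), (4, 9, 2), (5, 5, 1), (5, 8, 2), (6, 2, 0), (8, 8, 4), (9, 7, 4), (10, 1, 0), (10, 5, 3)]


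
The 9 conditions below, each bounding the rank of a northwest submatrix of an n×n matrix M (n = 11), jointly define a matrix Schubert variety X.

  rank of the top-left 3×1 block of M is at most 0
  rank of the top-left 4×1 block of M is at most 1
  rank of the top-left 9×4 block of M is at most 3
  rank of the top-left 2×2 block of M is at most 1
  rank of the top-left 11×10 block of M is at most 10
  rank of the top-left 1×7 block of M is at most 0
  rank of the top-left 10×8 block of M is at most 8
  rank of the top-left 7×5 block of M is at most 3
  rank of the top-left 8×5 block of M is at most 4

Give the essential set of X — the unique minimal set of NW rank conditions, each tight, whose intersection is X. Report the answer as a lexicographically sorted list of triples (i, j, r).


Rank table r_w(11×11) implied by the 9 constraints:

  0, 0, 0, 0, 0, 0, 0, 1, 1, 1, 1
  0, 1, 1, 1, 1, 1, 1, 2, 2, 2, 2
  0, 1, 2, 2, 2, 2, 2, 3, 3, 3, 3
  1, 2, 3, 3, 3, 3, 3, 4, 4, 4, 4
  1, 2, 3, 3, 3, 4, 4, 5, 5, 5, 5
  1, 2, 3, 3, 3, 4, 5, 6, 6, 6, 6
  1, 2, 3, 3, 3, 4, 5, 6, 7, 7, 7
  1, 2, 3, 3, 4, 5, 6, 7, 8, 8, 8
  1, 2, 3, 3, 4, 5, 6, 7, 8, 9, 9
  1, 2, 3, 4, 5, 6, 7, 8, 9, 10, 10
  1, 2, 3, 4, 5, 6, 7, 8, 9, 10, 11

the unique w with this rank table is (8, 2, 3, 1, 6, 7, 9, 5, 10, 4, 11).

4 SE-corners of the 17-cell Rothe diagram give Ess(w):

[(1, 7, 0), (3, 1, 0), (7, 5, 3), (9, 4, 3)]


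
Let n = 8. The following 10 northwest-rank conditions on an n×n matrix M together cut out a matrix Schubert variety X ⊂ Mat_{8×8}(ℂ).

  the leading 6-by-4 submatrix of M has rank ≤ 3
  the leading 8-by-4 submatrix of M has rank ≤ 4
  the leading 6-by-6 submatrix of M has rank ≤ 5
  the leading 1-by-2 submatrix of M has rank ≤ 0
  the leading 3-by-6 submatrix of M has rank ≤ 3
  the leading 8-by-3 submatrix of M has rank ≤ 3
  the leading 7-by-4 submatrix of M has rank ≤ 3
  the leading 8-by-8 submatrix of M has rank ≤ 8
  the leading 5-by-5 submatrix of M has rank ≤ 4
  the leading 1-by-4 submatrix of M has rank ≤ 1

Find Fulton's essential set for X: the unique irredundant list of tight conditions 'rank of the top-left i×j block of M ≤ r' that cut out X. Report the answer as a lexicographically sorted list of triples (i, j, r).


Rank table r_w(8×8) implied by the 10 constraints:

  R[1]: 0  0  1  1  1  1  1  1
  R[2]: 1  1  2  2  2  2  2  2
  R[3]: 1  2  3  3  3  3  3  3
  R[4]: 1  2  3  3  4  4  4  4
  R[5]: 1  2  3  3  4  5  5  5
  R[6]: 1  2  3  3  4  5  6  6
  R[7]: 1  2  3  3  4  5  6  7
  R[8]: 1  2  3  4  5  6  7  8

reading off 1-entries of Δ²R: w = (3, 1, 2, 5, 6, 7, 8, 4).

ℓ(w)=6; the 2 essential cells (i,j,r):

[(1, 2, 0), (7, 4, 3)]


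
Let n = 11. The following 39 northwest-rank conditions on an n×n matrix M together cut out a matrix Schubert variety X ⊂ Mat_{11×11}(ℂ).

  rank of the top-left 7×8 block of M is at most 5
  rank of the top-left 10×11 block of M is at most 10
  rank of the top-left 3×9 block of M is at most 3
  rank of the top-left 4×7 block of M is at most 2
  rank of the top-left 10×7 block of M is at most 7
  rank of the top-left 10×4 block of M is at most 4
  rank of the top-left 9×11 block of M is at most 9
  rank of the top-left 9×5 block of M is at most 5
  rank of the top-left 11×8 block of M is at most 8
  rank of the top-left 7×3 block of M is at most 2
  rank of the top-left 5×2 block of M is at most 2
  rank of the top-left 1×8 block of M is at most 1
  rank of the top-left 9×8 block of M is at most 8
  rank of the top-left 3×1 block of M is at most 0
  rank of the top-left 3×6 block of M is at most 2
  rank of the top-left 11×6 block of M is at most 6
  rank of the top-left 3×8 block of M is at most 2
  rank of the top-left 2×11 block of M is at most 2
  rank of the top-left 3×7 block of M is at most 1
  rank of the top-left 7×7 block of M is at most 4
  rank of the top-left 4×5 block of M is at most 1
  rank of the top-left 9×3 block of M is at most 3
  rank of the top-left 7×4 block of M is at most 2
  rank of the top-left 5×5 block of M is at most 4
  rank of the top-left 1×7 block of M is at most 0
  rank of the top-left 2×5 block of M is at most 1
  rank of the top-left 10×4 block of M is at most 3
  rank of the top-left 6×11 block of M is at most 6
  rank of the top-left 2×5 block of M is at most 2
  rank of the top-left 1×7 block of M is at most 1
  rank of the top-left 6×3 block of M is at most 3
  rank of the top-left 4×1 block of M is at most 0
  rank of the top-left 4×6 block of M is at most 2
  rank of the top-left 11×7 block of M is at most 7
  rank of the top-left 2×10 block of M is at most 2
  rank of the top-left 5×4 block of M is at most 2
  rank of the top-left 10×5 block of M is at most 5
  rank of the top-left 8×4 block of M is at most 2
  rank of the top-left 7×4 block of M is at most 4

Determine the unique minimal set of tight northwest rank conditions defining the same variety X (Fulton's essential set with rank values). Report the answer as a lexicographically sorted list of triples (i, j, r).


Computing R[i][j] = min implied NW-rank bound (n=11, 39 conditions):

  i=1: 0, 0, 0, 0, 0, 0, 0, 1, 1, 1, 1
  i=2: 0, 1, 1, 1, 1, 1, 1, 2, 2, 2, 2
  i=3: 0, 1, 1, 1, 1, 1, 1, 2, 3, 3, 3
  i=4: 0, 1, 1, 1, 1, 2, 2, 3, 4, 4, 4
  i=5: 1, 2, 2, 2, 2, 3, 3, 4, 5, 5, 5
  i=6: 1, 2, 2, 2, 3, 4, 4, 5, 6, 6, 6
  i=7: 1, 2, 2, 2, 3, 4, 4, 5, 6, 7, 7
  i=8: 1, 2, 2, 2, 3, 4, 5, 6, 7, 8, 8
  i=9: 1, 2, 3, 3, 4, 5, 6, 7, 8, 9, 9
  i=10: 1, 2, 3, 3, 4, 5, 6, 7, 8, 9, 10
  i=11: 1, 2, 3, 4, 5, 6, 7, 8, 9, 10, 11

the unique w with this rank table is (8, 2, 9, 6, 1, 5, 10, 7, 3, 11, 4).

|D(w)|=26, |Ess(w)|=7:

[(1, 7, 0), (3, 7, 1), (4, 1, 0), (4, 5, 1), (7, 7, 4), (8, 4, 2), (10, 4, 3)]


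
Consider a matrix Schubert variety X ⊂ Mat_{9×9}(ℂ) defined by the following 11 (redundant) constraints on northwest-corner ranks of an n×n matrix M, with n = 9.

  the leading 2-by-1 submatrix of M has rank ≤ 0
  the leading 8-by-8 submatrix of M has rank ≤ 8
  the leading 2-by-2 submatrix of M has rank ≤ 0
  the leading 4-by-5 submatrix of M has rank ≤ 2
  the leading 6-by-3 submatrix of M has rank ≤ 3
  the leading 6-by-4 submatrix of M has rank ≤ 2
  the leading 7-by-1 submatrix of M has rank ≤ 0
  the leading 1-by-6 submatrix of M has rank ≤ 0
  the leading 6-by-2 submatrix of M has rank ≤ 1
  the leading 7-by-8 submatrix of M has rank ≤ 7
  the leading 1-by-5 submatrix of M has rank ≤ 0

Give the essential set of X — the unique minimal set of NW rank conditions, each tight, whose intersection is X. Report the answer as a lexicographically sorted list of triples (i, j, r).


Recovering R(i,j) via the rank-extension bound from the 11 conditions:

  0, 0, 0, 0, 0, 0, 1, 1, 1
  0, 0, 1, 1, 1, 1, 2, 2, 2
  0, 1, 2, 2, 2, 2, 3, 3, 3
  0, 1, 2, 2, 2, 3, 4, 4, 4
  0, 1, 2, 2, 3, 4, 5, 5, 5
  0, 1, 2, 2, 3, 4, 5, 6, 6
  0, 1, 2, 3, 4, 5, 6, 7, 7
  1, 2, 3, 4, 5, 6, 7, 8, 8
  1, 2, 3, 4, 5, 6, 7, 8, 9

second differences of R give the permutation w = (7, 3, 2, 6, 5, 8, 4, 1, 9).

5 SE-corners of the 17-cell Rothe diagram give Ess(w):

[(1, 6, 0), (2, 2, 0), (4, 5, 2), (6, 4, 2), (7, 1, 0)]


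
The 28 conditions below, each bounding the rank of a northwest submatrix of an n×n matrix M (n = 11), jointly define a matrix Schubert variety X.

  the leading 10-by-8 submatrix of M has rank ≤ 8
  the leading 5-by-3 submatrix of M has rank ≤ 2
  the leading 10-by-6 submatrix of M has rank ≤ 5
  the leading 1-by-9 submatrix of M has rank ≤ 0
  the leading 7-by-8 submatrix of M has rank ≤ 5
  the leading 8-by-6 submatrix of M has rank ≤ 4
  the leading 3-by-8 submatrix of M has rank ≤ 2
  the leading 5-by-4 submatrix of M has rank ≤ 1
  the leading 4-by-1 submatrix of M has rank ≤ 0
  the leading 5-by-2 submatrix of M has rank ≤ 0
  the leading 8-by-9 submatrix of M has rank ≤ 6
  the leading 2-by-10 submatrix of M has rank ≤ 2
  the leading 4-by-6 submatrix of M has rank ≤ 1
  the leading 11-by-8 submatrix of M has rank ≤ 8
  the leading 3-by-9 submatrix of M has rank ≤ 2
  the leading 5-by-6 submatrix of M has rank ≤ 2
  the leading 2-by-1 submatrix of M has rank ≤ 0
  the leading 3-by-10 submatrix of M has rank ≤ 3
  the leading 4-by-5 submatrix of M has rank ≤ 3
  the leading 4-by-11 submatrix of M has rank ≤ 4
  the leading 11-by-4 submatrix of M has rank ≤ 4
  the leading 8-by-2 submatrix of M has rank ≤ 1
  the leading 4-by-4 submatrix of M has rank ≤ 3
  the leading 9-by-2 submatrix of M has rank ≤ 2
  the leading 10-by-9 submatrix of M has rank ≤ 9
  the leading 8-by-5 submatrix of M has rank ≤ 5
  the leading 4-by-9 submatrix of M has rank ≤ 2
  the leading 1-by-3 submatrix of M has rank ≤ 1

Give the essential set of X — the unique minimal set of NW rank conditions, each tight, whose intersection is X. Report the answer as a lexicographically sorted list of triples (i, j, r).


Rank table r_w(11×11) implied by the 28 constraints:

  R[1]: 0, 0, 0, 0, 0, 0, 0, 0, 0, 1, 1
  R[2]: 0, 0, 1, 1, 1, 1, 1, 1, 1, 2, 2
  R[3]: 0, 0, 1, 1, 1, 1, 2, 2, 2, 3, 3
  R[4]: 0, 0, 1, 1, 1, 1, 2, 2, 2, 3, 4
  R[5]: 0, 0, 1, 1, 2, 2, 3, 3, 3, 4, 5
  R[6]: 1, 1, 2, 2, 3, 3, 4, 4, 4, 5, 6
  R[7]: 1, 1, 2, 3, 4, 4, 5, 5, 5, 6, 7
  R[8]: 1, 1, 2, 3, 4, 4, 5, 6, 6, 7, 8
  R[9]: 1, 2, 3, 4, 5, 5, 6, 7, 7, 8, 9
  R[10]: 1, 2, 3, 4, 5, 5, 6, 7, 8, 9, 10
  R[11]: 1, 2, 3, 4, 5, 6, 7, 8, 9, 10, 11

hence w(1..11) = (10, 3, 7, 11, 5, 1, 4, 8, 2, 9, 6).

Fulton essential set (8 of the 30 Rothe cells):

[(1, 9, 0), (4, 6, 1), (4, 9, 2), (5, 2, 0), (5, 4, 1), (8, 2, 1), (8, 6, 4), (10, 6, 5)]


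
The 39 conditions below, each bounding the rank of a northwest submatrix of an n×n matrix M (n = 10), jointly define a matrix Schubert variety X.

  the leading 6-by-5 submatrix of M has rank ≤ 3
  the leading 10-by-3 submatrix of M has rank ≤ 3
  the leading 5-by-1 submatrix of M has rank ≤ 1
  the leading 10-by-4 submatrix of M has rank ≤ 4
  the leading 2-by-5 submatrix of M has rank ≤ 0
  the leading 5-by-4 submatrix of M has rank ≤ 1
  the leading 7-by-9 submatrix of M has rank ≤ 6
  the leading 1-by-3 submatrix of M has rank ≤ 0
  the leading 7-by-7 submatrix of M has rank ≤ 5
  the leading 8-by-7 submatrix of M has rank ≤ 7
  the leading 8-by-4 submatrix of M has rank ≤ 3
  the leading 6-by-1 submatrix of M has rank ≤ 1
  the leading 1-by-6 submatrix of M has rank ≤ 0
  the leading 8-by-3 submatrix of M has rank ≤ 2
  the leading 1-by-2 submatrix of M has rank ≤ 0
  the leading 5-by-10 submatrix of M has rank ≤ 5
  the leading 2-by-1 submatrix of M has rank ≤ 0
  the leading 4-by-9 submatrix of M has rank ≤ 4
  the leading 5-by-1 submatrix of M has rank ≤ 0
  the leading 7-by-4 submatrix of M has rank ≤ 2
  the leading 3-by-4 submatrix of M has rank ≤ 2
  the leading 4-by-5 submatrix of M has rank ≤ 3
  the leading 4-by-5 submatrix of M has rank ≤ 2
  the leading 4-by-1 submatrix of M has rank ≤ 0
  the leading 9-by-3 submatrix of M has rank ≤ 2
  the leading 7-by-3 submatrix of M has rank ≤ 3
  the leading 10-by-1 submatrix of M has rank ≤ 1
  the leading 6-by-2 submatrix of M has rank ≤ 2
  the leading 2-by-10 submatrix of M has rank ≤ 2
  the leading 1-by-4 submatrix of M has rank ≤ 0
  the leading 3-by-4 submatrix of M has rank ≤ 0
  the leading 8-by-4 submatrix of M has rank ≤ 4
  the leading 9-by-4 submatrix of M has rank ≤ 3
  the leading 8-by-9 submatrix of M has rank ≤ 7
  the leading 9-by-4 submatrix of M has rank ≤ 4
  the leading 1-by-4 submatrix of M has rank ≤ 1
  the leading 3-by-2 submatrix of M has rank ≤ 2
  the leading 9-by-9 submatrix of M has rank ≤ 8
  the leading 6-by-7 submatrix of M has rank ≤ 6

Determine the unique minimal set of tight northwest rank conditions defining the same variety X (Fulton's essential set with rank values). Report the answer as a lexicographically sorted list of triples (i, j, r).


Rank table r_w(10×10) implied by the 39 constraints:

  R[1]: 0 | 0 | 0 | 0 | 0 | 0 | 1 | 1 | 1 | 1
  R[2]: 0 | 0 | 0 | 0 | 0 | 1 | 2 | 2 | 2 | 2
  R[3]: 0 | 0 | 0 | 0 | 1 | 2 | 3 | 3 | 3 | 3
  R[4]: 0 | 1 | 1 | 1 | 2 | 3 | 4 | 4 | 4 | 4
  R[5]: 0 | 1 | 1 | 1 | 2 | 3 | 4 | 5 | 5 | 5
  R[6]: 1 | 2 | 2 | 2 | 3 | 4 | 5 | 6 | 6 | 6
  R[7]: 1 | 2 | 2 | 2 | 3 | 4 | 5 | 6 | 6 | 7
  R[8]: 1 | 2 | 2 | 3 | 4 | 5 | 6 | 7 | 7 | 8
  R[9]: 1 | 2 | 2 | 3 | 4 | 5 | 6 | 7 | 8 | 9
  R[10]: 1 | 2 | 3 | 4 | 5 | 6 | 7 | 8 | 9 | 10

hence w(1..10) = (7, 6, 5, 2, 8, 1, 10, 4, 9, 3).

D(w) has 24 cells with 8 SE-corners; essential set:

[(1, 6, 0), (2, 5, 0), (3, 4, 0), (5, 1, 0), (5, 4, 1), (7, 4, 2), (7, 9, 6), (9, 3, 2)]
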